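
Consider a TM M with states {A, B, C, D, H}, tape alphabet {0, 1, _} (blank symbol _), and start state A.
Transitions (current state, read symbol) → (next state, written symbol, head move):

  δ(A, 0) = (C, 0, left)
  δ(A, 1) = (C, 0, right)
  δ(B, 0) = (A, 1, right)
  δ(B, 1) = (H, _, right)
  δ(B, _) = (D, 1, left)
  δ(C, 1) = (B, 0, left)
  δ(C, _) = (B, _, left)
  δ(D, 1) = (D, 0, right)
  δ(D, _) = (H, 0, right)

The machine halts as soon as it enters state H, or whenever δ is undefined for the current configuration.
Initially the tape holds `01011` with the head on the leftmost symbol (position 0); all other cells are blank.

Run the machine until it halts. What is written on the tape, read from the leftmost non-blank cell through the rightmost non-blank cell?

01_01011

state=A head=0 tape=___[0]1011   (A,0)→(C,0,left)
state=C head=-1 tape=__[_]01011   (C,_)→(B,_,left)
state=B head=-2 tape=_[_]_01011   (B,_)→(D,1,left)
state=D head=-3 tape=[_]1_01011   (D,_)→(H,0,right)
state=H head=-2 tape=0[1]_01011
The non-blank tape span at halt is 01_01011.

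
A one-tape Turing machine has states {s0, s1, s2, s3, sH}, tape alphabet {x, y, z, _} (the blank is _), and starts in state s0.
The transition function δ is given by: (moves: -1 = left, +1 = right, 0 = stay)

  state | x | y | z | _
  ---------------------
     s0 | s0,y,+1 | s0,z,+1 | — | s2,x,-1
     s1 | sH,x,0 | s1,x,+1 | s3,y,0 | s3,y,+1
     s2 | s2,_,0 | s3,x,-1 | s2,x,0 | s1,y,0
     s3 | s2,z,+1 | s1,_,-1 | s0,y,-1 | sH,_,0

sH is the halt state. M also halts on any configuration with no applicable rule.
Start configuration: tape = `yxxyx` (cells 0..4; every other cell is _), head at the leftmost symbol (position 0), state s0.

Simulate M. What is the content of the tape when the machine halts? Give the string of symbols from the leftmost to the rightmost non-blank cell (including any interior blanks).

s0 | [y]xxyx__   read y → write z, move +1, go to s0
s0 | z[x]xyx__   read x → write y, move +1, go to s0
s0 | zy[x]yx__   read x → write y, move +1, go to s0
s0 | zyy[y]x__   read y → write z, move +1, go to s0
s0 | zyyz[x]__   read x → write y, move +1, go to s0
s0 | zyyzy[_]_   read _ → write x, move -1, go to s2
s2 | zyyz[y]x_   read y → write x, move -1, go to s3
s3 | zyy[z]xx_   read z → write y, move -1, go to s0
s0 | zy[y]yxx_   read y → write z, move +1, go to s0
s0 | zyz[y]xx_   read y → write z, move +1, go to s0
s0 | zyzz[x]x_   read x → write y, move +1, go to s0
s0 | zyzzy[x]_   read x → write y, move +1, go to s0
s0 | zyzzyy[_]   read _ → write x, move -1, go to s2
s2 | zyzzy[y]x   read y → write x, move -1, go to s3
s3 | zyzz[y]xx   read y → write _, move -1, go to s1
s1 | zyz[z]_xx   read z → write y, move 0, go to s3
s3 | zyz[y]_xx   read y → write _, move -1, go to s1
s1 | zy[z]__xx   read z → write y, move 0, go to s3
s3 | zy[y]__xx   read y → write _, move -1, go to s1
s1 | z[y]___xx   read y → write x, move +1, go to s1
s1 | zx[_]__xx   read _ → write y, move +1, go to s3
s3 | zxy[_]_xx   read _ → write _, move 0, go to sH
sH | zxy[_]_xx
The non-blank tape span at halt is zxy__xx.

zxy__xx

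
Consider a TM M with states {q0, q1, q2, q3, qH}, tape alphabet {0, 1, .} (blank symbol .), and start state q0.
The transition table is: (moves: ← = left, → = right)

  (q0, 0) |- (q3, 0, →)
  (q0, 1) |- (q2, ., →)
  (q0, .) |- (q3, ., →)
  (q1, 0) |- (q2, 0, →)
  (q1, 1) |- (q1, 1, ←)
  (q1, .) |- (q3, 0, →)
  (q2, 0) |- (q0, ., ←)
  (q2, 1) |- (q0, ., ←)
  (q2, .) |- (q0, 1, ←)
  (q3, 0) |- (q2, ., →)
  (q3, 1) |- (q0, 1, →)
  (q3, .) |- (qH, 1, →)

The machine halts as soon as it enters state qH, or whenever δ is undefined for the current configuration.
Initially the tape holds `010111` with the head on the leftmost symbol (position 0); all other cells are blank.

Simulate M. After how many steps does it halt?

8

state=q0 head=0 tape=[0]10111.   (q0,0)→(q3,0,→)
state=q3 head=1 tape=0[1]0111.   (q3,1)→(q0,1,→)
state=q0 head=2 tape=01[0]111.   (q0,0)→(q3,0,→)
state=q3 head=3 tape=010[1]11.   (q3,1)→(q0,1,→)
state=q0 head=4 tape=0101[1]1.   (q0,1)→(q2,.,→)
state=q2 head=5 tape=0101.[1].   (q2,1)→(q0,.,←)
state=q0 head=4 tape=0101[.]..   (q0,.)→(q3,.,→)
state=q3 head=5 tape=0101.[.].   (q3,.)→(qH,1,→)
state=qH head=6 tape=0101.1[.]
M halts after 8 transitions.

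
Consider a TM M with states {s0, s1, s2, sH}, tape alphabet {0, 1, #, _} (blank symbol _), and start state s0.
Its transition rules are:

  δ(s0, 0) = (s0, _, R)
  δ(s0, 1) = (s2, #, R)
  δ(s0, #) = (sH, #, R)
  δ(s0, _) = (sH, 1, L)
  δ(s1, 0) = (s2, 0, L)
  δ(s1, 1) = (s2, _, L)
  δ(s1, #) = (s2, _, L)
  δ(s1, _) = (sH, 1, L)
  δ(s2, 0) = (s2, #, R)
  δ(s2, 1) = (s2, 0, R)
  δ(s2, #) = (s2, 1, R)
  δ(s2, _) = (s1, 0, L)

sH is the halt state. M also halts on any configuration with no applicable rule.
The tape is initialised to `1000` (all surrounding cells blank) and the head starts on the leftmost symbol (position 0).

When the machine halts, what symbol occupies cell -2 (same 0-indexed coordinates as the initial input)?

1

s0 | ___[1]000_   read 1 → write #, move R, go to s2
s2 | ___#[0]00_   read 0 → write #, move R, go to s2
s2 | ___##[0]0_   read 0 → write #, move R, go to s2
s2 | ___###[0]_   read 0 → write #, move R, go to s2
s2 | ___####[_]   read _ → write 0, move L, go to s1
s1 | ___###[#]0   read # → write _, move L, go to s2
s2 | ___##[#]_0   read # → write 1, move R, go to s2
s2 | ___##1[_]0   read _ → write 0, move L, go to s1
s1 | ___##[1]00   read 1 → write _, move L, go to s2
s2 | ___#[#]_00   read # → write 1, move R, go to s2
s2 | ___#1[_]00   read _ → write 0, move L, go to s1
s1 | ___#[1]000   read 1 → write _, move L, go to s2
s2 | ___[#]_000   read # → write 1, move R, go to s2
s2 | ___1[_]000   read _ → write 0, move L, go to s1
s1 | ___[1]0000   read 1 → write _, move L, go to s2
s2 | __[_]_0000   read _ → write 0, move L, go to s1
s1 | _[_]0_0000   read _ → write 1, move L, go to sH
sH | [_]10_0000
Cell -2 holds 1 when M halts.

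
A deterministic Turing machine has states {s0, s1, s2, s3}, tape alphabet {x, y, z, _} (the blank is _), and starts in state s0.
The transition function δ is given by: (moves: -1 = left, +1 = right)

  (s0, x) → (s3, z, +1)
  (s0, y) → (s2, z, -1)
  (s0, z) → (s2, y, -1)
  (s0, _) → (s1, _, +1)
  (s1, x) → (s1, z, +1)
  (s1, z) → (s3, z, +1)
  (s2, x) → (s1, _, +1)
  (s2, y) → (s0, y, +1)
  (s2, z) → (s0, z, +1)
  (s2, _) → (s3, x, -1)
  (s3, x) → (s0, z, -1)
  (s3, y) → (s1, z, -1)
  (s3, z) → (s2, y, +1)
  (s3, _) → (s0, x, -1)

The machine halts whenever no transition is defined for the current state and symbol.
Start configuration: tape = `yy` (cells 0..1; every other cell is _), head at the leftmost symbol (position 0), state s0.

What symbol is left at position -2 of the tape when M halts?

state=s0 head=0 tape=___[y]y__   (s0,y)→(s2,z,-1)
state=s2 head=-1 tape=__[_]zy__   (s2,_)→(s3,x,-1)
state=s3 head=-2 tape=_[_]xzy__   (s3,_)→(s0,x,-1)
state=s0 head=-3 tape=[_]xxzy__   (s0,_)→(s1,_,+1)
state=s1 head=-2 tape=_[x]xzy__   (s1,x)→(s1,z,+1)
state=s1 head=-1 tape=_z[x]zy__   (s1,x)→(s1,z,+1)
state=s1 head=0 tape=_zz[z]y__   (s1,z)→(s3,z,+1)
state=s3 head=1 tape=_zzz[y]__   (s3,y)→(s1,z,-1)
state=s1 head=0 tape=_zz[z]z__   (s1,z)→(s3,z,+1)
state=s3 head=1 tape=_zzz[z]__   (s3,z)→(s2,y,+1)
state=s2 head=2 tape=_zzzy[_]_   (s2,_)→(s3,x,-1)
state=s3 head=1 tape=_zzz[y]x_   (s3,y)→(s1,z,-1)
state=s1 head=0 tape=_zz[z]zx_   (s1,z)→(s3,z,+1)
state=s3 head=1 tape=_zzz[z]x_   (s3,z)→(s2,y,+1)
state=s2 head=2 tape=_zzzy[x]_   (s2,x)→(s1,_,+1)
state=s1 head=3 tape=_zzzy_[_]
Cell -2 holds z when M halts.

z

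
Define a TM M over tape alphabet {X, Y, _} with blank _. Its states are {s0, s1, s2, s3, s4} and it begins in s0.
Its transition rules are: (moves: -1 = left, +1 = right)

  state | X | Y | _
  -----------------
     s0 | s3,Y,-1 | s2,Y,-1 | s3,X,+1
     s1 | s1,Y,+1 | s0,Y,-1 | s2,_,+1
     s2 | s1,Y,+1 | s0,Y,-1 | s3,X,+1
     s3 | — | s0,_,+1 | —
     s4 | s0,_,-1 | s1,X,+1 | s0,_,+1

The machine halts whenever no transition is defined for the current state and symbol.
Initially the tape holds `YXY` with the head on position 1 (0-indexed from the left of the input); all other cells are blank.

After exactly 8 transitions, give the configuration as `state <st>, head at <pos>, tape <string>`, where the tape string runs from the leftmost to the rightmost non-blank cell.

state s0, head at 3, tape XX

state=s0 head=1 tape=Y[X]Y_   (s0,X)→(s3,Y,-1)
state=s3 head=0 tape=[Y]YY_   (s3,Y)→(s0,_,+1)
state=s0 head=1 tape=_[Y]Y_   (s0,Y)→(s2,Y,-1)
state=s2 head=0 tape=[_]YY_   (s2,_)→(s3,X,+1)
state=s3 head=1 tape=X[Y]Y_   (s3,Y)→(s0,_,+1)
state=s0 head=2 tape=X_[Y]_   (s0,Y)→(s2,Y,-1)
state=s2 head=1 tape=X[_]Y_   (s2,_)→(s3,X,+1)
state=s3 head=2 tape=XX[Y]_   (s3,Y)→(s0,_,+1)
state=s0 head=3 tape=XX_[_]
After 8 steps: state s0, head at 3, tape XX.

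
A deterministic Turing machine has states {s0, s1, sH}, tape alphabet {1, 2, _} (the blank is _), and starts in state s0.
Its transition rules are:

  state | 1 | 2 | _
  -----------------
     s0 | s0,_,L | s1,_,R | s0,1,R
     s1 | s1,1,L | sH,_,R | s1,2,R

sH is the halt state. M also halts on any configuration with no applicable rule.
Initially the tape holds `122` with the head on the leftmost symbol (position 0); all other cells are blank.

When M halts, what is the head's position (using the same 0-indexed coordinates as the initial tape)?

3

state=s0 head=0 tape=_[1]22_   (s0,1)→(s0,_,L)
state=s0 head=-1 tape=[_]_22_   (s0,_)→(s0,1,R)
state=s0 head=0 tape=1[_]22_   (s0,_)→(s0,1,R)
state=s0 head=1 tape=11[2]2_   (s0,2)→(s1,_,R)
state=s1 head=2 tape=11_[2]_   (s1,2)→(sH,_,R)
state=sH head=3 tape=11__[_]
At halt the head is at cell 3.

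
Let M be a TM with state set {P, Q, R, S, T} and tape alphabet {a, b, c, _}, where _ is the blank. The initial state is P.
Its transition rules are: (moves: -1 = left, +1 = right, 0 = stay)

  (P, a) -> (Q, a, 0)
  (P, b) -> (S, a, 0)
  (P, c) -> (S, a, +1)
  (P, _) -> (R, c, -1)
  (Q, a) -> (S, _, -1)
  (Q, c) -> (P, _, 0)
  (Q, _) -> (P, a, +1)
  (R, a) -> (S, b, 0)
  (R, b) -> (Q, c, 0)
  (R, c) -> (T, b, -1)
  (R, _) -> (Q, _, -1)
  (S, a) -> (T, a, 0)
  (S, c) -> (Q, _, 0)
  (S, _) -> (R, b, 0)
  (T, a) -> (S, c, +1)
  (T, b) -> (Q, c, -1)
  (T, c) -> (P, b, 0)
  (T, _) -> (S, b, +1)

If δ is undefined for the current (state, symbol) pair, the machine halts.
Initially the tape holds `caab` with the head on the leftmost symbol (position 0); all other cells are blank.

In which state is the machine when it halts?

P | [c]aab   read c → write a, move +1, go to S
S | a[a]ab   read a → write a, move 0, go to T
T | a[a]ab   read a → write c, move +1, go to S
S | ac[a]b   read a → write a, move 0, go to T
T | ac[a]b   read a → write c, move +1, go to S
S | acc[b]
No transition is defined for (S, b); M halts in state S.

S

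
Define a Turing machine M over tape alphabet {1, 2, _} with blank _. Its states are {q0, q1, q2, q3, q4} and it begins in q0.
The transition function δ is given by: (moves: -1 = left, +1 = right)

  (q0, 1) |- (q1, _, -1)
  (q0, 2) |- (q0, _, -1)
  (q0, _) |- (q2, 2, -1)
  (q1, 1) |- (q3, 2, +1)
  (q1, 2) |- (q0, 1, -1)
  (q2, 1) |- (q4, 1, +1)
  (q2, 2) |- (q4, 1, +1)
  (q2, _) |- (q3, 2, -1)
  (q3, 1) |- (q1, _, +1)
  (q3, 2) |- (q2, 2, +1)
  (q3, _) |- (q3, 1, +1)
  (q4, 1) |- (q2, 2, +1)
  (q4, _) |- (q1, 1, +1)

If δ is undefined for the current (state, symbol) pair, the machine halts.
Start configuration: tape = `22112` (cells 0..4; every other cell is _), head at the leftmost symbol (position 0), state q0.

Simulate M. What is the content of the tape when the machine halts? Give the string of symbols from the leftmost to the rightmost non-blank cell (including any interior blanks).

q0 | ___[2]2112   read 2 → write _, move -1, go to q0
q0 | __[_]_2112   read _ → write 2, move -1, go to q2
q2 | _[_]2_2112   read _ → write 2, move -1, go to q3
q3 | [_]22_2112   read _ → write 1, move +1, go to q3
q3 | 1[2]2_2112   read 2 → write 2, move +1, go to q2
q2 | 12[2]_2112   read 2 → write 1, move +1, go to q4
q4 | 121[_]2112   read _ → write 1, move +1, go to q1
q1 | 1211[2]112   read 2 → write 1, move -1, go to q0
q0 | 121[1]1112   read 1 → write _, move -1, go to q1
q1 | 12[1]_1112   read 1 → write 2, move +1, go to q3
q3 | 122[_]1112   read _ → write 1, move +1, go to q3
q3 | 1221[1]112   read 1 → write _, move +1, go to q1
q1 | 1221_[1]12   read 1 → write 2, move +1, go to q3
q3 | 1221_2[1]2   read 1 → write _, move +1, go to q1
q1 | 1221_2_[2]   read 2 → write 1, move -1, go to q0
q0 | 1221_2[_]1   read _ → write 2, move -1, go to q2
q2 | 1221_[2]21   read 2 → write 1, move +1, go to q4
q4 | 1221_1[2]1
The non-blank tape span at halt is 1221_121.

1221_121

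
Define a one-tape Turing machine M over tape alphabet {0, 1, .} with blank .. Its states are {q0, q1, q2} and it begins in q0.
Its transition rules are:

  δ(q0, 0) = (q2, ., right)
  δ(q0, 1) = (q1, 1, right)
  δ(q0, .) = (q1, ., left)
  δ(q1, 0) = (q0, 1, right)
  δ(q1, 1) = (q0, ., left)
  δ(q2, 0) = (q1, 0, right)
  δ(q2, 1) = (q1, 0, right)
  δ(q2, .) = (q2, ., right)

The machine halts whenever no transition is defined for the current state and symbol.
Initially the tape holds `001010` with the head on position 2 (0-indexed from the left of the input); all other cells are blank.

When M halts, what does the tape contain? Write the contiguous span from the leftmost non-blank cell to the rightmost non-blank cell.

state=q0 head=2 tape=00[1]010.   (q0,1)→(q1,1,right)
state=q1 head=3 tape=001[0]10.   (q1,0)→(q0,1,right)
state=q0 head=4 tape=0011[1]0.   (q0,1)→(q1,1,right)
state=q1 head=5 tape=00111[0].   (q1,0)→(q0,1,right)
state=q0 head=6 tape=001111[.]   (q0,.)→(q1,.,left)
state=q1 head=5 tape=00111[1].   (q1,1)→(q0,.,left)
state=q0 head=4 tape=0011[1]..   (q0,1)→(q1,1,right)
state=q1 head=5 tape=00111[.].
The non-blank tape span at halt is 00111.

00111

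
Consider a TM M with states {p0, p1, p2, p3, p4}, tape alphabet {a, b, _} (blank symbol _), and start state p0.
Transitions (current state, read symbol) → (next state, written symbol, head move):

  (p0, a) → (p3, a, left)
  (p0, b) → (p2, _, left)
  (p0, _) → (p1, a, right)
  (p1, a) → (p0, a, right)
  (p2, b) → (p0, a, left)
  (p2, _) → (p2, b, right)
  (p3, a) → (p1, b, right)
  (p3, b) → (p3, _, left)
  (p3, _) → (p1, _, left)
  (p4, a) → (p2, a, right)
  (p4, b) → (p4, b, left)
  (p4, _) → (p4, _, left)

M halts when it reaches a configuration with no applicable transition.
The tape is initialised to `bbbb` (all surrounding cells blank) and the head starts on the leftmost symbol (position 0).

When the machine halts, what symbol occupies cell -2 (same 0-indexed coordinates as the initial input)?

a

p0 | __[b]bbb   read b → write _, move left, go to p2
p2 | _[_]_bbb   read _ → write b, move right, go to p2
p2 | _b[_]bbb   read _ → write b, move right, go to p2
p2 | _bb[b]bb   read b → write a, move left, go to p0
p0 | _b[b]abb   read b → write _, move left, go to p2
p2 | _[b]_abb   read b → write a, move left, go to p0
p0 | [_]a_abb   read _ → write a, move right, go to p1
p1 | a[a]_abb   read a → write a, move right, go to p0
p0 | aa[_]abb   read _ → write a, move right, go to p1
p1 | aaa[a]bb   read a → write a, move right, go to p0
p0 | aaaa[b]b   read b → write _, move left, go to p2
p2 | aaa[a]_b
Cell -2 holds a when M halts.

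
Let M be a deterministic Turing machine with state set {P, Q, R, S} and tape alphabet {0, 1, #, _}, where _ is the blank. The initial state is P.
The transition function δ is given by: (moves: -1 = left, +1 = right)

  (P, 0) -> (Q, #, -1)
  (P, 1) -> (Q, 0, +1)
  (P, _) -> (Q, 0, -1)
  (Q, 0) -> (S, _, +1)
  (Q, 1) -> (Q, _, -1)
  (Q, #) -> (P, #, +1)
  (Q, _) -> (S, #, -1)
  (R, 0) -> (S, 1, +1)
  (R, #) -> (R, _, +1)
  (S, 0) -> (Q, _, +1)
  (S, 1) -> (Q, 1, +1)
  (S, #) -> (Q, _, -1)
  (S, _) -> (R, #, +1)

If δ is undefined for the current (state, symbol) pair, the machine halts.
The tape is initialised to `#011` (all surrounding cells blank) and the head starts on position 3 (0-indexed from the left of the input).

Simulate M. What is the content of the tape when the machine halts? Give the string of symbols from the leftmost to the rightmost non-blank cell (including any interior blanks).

state=P head=3 tape=#01[1]__   (P,1)→(Q,0,+1)
state=Q head=4 tape=#010[_]_   (Q,_)→(S,#,-1)
state=S head=3 tape=#01[0]#_   (S,0)→(Q,_,+1)
state=Q head=4 tape=#01_[#]_   (Q,#)→(P,#,+1)
state=P head=5 tape=#01_#[_]   (P,_)→(Q,0,-1)
state=Q head=4 tape=#01_[#]0   (Q,#)→(P,#,+1)
state=P head=5 tape=#01_#[0]   (P,0)→(Q,#,-1)
state=Q head=4 tape=#01_[#]#   (Q,#)→(P,#,+1)
state=P head=5 tape=#01_#[#]
The non-blank tape span at halt is #01_##.

#01_##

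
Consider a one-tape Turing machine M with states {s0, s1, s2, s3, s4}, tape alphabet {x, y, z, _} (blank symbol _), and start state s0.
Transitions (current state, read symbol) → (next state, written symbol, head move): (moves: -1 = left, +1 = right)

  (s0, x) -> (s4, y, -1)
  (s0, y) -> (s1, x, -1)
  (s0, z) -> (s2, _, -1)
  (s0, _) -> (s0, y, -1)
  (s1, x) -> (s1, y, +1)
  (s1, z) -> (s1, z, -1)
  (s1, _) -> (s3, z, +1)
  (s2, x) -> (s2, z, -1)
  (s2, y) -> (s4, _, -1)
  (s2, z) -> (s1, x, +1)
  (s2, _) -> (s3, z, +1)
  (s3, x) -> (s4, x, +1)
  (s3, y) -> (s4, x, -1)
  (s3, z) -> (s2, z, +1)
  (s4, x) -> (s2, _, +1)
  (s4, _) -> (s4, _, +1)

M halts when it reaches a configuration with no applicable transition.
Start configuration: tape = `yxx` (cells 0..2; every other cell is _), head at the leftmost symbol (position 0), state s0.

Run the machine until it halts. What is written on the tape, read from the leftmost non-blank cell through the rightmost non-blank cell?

s0 | _[y]xx__   read y → write x, move -1, go to s1
s1 | [_]xxx__   read _ → write z, move +1, go to s3
s3 | z[x]xx__   read x → write x, move +1, go to s4
s4 | zx[x]x__   read x → write _, move +1, go to s2
s2 | zx_[x]__   read x → write z, move -1, go to s2
s2 | zx[_]z__   read _ → write z, move +1, go to s3
s3 | zxz[z]__   read z → write z, move +1, go to s2
s2 | zxzz[_]_   read _ → write z, move +1, go to s3
s3 | zxzzz[_]
The non-blank tape span at halt is zxzzz.

zxzzz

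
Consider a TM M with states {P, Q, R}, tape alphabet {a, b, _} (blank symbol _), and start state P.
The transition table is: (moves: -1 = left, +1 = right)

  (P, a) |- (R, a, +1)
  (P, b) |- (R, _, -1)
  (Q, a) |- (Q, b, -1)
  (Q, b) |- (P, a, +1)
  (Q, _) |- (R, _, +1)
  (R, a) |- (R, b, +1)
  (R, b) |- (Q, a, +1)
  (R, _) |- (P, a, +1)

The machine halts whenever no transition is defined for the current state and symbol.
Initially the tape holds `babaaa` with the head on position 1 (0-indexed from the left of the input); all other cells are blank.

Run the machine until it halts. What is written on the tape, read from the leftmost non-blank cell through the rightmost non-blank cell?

bbbaaba

P | b[a]baaa__   read a → write a, move +1, go to R
R | ba[b]aaa__   read b → write a, move +1, go to Q
Q | baa[a]aa__   read a → write b, move -1, go to Q
Q | ba[a]baa__   read a → write b, move -1, go to Q
Q | b[a]bbaa__   read a → write b, move -1, go to Q
Q | [b]bbbaa__   read b → write a, move +1, go to P
P | a[b]bbaa__   read b → write _, move -1, go to R
R | [a]_bbaa__   read a → write b, move +1, go to R
R | b[_]bbaa__   read _ → write a, move +1, go to P
P | ba[b]baa__   read b → write _, move -1, go to R
R | b[a]_baa__   read a → write b, move +1, go to R
R | bb[_]baa__   read _ → write a, move +1, go to P
P | bba[b]aa__   read b → write _, move -1, go to R
R | bb[a]_aa__   read a → write b, move +1, go to R
R | bbb[_]aa__   read _ → write a, move +1, go to P
P | bbba[a]a__   read a → write a, move +1, go to R
R | bbbaa[a]__   read a → write b, move +1, go to R
R | bbbaab[_]_   read _ → write a, move +1, go to P
P | bbbaaba[_]
The non-blank tape span at halt is bbbaaba.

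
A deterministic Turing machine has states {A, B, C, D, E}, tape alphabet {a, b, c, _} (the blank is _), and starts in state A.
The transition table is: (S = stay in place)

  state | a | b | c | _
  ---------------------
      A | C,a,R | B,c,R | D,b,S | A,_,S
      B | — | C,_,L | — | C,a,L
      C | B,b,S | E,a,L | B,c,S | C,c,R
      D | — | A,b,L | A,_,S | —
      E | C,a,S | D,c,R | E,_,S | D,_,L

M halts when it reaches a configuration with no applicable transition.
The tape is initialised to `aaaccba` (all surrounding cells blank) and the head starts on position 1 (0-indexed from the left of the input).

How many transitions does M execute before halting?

A | _a[a]accba   read a → write a, move R, go to C
C | _aa[a]ccba   read a → write b, move S, go to B
B | _aa[b]ccba   read b → write _, move L, go to C
C | _a[a]_ccba   read a → write b, move S, go to B
B | _a[b]_ccba   read b → write _, move L, go to C
C | _[a]__ccba   read a → write b, move S, go to B
B | _[b]__ccba   read b → write _, move L, go to C
C | [_]___ccba   read _ → write c, move R, go to C
C | c[_]__ccba   read _ → write c, move R, go to C
C | cc[_]_ccba   read _ → write c, move R, go to C
C | ccc[_]ccba   read _ → write c, move R, go to C
C | cccc[c]cba   read c → write c, move S, go to B
B | cccc[c]cba
M halts after 12 transitions.

12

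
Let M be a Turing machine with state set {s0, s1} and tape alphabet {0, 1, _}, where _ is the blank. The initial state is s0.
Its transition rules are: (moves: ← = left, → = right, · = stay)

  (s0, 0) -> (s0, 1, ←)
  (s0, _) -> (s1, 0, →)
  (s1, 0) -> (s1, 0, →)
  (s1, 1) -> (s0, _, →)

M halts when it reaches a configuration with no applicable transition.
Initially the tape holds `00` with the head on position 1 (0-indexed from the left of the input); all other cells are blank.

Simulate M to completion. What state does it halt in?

state=s0 head=1 tape=_0[0]   (s0,0)→(s0,1,←)
state=s0 head=0 tape=_[0]1   (s0,0)→(s0,1,←)
state=s0 head=-1 tape=[_]11   (s0,_)→(s1,0,→)
state=s1 head=0 tape=0[1]1   (s1,1)→(s0,_,→)
state=s0 head=1 tape=0_[1]
No transition is defined for (s0, 1); M halts in state s0.

s0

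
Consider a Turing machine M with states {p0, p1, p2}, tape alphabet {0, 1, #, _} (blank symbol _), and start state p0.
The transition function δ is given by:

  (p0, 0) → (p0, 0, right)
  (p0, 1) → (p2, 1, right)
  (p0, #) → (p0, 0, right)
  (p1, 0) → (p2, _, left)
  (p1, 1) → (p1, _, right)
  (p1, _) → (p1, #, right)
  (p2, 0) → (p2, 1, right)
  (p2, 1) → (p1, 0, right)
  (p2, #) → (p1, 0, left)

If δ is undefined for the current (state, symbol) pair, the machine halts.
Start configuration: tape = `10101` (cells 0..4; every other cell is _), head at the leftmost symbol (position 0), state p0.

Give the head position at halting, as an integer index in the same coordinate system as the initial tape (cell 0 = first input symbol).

p0 | [1]0101   read 1 → write 1, move right, go to p2
p2 | 1[0]101   read 0 → write 1, move right, go to p2
p2 | 11[1]01   read 1 → write 0, move right, go to p1
p1 | 110[0]1   read 0 → write _, move left, go to p2
p2 | 11[0]_1   read 0 → write 1, move right, go to p2
p2 | 111[_]1
At halt the head is at cell 3.

3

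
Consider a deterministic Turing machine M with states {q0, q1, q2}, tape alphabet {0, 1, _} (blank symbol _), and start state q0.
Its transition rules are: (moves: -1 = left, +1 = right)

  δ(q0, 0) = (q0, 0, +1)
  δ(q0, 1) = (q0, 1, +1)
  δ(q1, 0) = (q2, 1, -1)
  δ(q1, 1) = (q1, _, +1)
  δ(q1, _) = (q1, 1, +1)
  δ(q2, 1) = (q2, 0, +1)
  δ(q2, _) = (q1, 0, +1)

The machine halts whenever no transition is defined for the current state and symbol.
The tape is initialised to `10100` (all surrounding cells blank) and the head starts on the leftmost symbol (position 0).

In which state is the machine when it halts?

q0 | [1]0100_   read 1 → write 1, move +1, go to q0
q0 | 1[0]100_   read 0 → write 0, move +1, go to q0
q0 | 10[1]00_   read 1 → write 1, move +1, go to q0
q0 | 101[0]0_   read 0 → write 0, move +1, go to q0
q0 | 1010[0]_   read 0 → write 0, move +1, go to q0
q0 | 10100[_]
No transition is defined for (q0, _); M halts in state q0.

q0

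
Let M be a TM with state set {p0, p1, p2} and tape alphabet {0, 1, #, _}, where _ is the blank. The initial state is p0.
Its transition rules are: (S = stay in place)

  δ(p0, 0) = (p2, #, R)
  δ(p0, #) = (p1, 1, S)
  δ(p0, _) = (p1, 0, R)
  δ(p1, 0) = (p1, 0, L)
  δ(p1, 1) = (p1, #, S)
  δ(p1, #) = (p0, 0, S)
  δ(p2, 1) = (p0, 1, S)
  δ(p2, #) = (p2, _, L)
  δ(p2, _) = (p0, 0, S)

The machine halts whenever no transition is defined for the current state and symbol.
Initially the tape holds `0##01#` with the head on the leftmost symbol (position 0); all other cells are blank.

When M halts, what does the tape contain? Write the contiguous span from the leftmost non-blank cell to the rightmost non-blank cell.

#####01#

state=p0 head=0 tape=__[0]##01#   (p0,0)→(p2,#,R)
state=p2 head=1 tape=__#[#]#01#   (p2,#)→(p2,_,L)
state=p2 head=0 tape=__[#]_#01#   (p2,#)→(p2,_,L)
state=p2 head=-1 tape=_[_]__#01#   (p2,_)→(p0,0,S)
state=p0 head=-1 tape=_[0]__#01#   (p0,0)→(p2,#,R)
state=p2 head=0 tape=_#[_]_#01#   (p2,_)→(p0,0,S)
state=p0 head=0 tape=_#[0]_#01#   (p0,0)→(p2,#,R)
state=p2 head=1 tape=_##[_]#01#   (p2,_)→(p0,0,S)
state=p0 head=1 tape=_##[0]#01#   (p0,0)→(p2,#,R)
state=p2 head=2 tape=_###[#]01#   (p2,#)→(p2,_,L)
state=p2 head=1 tape=_##[#]_01#   (p2,#)→(p2,_,L)
state=p2 head=0 tape=_#[#]__01#   (p2,#)→(p2,_,L)
state=p2 head=-1 tape=_[#]___01#   (p2,#)→(p2,_,L)
state=p2 head=-2 tape=[_]____01#   (p2,_)→(p0,0,S)
state=p0 head=-2 tape=[0]____01#   (p0,0)→(p2,#,R)
state=p2 head=-1 tape=#[_]___01#   (p2,_)→(p0,0,S)
state=p0 head=-1 tape=#[0]___01#   (p0,0)→(p2,#,R)
state=p2 head=0 tape=##[_]__01#   (p2,_)→(p0,0,S)
state=p0 head=0 tape=##[0]__01#   (p0,0)→(p2,#,R)
state=p2 head=1 tape=###[_]_01#   (p2,_)→(p0,0,S)
state=p0 head=1 tape=###[0]_01#   (p0,0)→(p2,#,R)
state=p2 head=2 tape=####[_]01#   (p2,_)→(p0,0,S)
state=p0 head=2 tape=####[0]01#   (p0,0)→(p2,#,R)
state=p2 head=3 tape=#####[0]1#
The non-blank tape span at halt is #####01#.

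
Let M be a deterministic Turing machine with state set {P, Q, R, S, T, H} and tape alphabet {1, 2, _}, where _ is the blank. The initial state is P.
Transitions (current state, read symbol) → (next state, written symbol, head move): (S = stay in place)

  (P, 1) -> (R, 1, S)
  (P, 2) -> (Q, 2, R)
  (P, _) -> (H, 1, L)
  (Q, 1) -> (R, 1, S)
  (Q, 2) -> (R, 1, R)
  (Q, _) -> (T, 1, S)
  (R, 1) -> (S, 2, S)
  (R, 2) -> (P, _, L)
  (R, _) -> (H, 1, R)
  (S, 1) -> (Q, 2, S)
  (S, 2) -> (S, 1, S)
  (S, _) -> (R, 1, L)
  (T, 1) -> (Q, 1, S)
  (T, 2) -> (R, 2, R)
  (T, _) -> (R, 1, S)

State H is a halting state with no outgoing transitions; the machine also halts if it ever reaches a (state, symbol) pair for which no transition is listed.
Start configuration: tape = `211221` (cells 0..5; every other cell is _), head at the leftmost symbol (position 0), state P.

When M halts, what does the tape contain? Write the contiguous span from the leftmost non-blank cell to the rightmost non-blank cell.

211121

P | [2]11221   read 2 → write 2, move R, go to Q
Q | 2[1]1221   read 1 → write 1, move S, go to R
R | 2[1]1221   read 1 → write 2, move S, go to S
S | 2[2]1221   read 2 → write 1, move S, go to S
S | 2[1]1221   read 1 → write 2, move S, go to Q
Q | 2[2]1221   read 2 → write 1, move R, go to R
R | 21[1]221   read 1 → write 2, move S, go to S
S | 21[2]221   read 2 → write 1, move S, go to S
S | 21[1]221   read 1 → write 2, move S, go to Q
Q | 21[2]221   read 2 → write 1, move R, go to R
R | 211[2]21   read 2 → write _, move L, go to P
P | 21[1]_21   read 1 → write 1, move S, go to R
R | 21[1]_21   read 1 → write 2, move S, go to S
S | 21[2]_21   read 2 → write 1, move S, go to S
S | 21[1]_21   read 1 → write 2, move S, go to Q
Q | 21[2]_21   read 2 → write 1, move R, go to R
R | 211[_]21   read _ → write 1, move R, go to H
H | 2111[2]1
The non-blank tape span at halt is 211121.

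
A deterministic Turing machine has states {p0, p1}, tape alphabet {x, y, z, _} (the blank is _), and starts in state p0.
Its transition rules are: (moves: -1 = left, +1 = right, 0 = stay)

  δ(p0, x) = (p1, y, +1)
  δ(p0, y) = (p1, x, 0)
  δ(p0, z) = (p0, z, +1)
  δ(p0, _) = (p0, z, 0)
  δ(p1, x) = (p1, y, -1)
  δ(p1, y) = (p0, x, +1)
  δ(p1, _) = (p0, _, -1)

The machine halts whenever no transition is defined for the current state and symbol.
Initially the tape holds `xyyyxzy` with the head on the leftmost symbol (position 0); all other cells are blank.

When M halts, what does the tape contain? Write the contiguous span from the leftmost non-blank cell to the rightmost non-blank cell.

zzyyyyxzy

p0 | __[x]yyyxzy   read x → write y, move +1, go to p1
p1 | __y[y]yyxzy   read y → write x, move +1, go to p0
p0 | __yx[y]yxzy   read y → write x, move 0, go to p1
p1 | __yx[x]yxzy   read x → write y, move -1, go to p1
p1 | __y[x]yyxzy   read x → write y, move -1, go to p1
p1 | __[y]yyyxzy   read y → write x, move +1, go to p0
p0 | __x[y]yyxzy   read y → write x, move 0, go to p1
p1 | __x[x]yyxzy   read x → write y, move -1, go to p1
p1 | __[x]yyyxzy   read x → write y, move -1, go to p1
p1 | _[_]yyyyxzy   read _ → write _, move -1, go to p0
p0 | [_]_yyyyxzy   read _ → write z, move 0, go to p0
p0 | [z]_yyyyxzy   read z → write z, move +1, go to p0
p0 | z[_]yyyyxzy   read _ → write z, move 0, go to p0
p0 | z[z]yyyyxzy   read z → write z, move +1, go to p0
p0 | zz[y]yyyxzy   read y → write x, move 0, go to p1
p1 | zz[x]yyyxzy   read x → write y, move -1, go to p1
p1 | z[z]yyyyxzy
The non-blank tape span at halt is zzyyyyxzy.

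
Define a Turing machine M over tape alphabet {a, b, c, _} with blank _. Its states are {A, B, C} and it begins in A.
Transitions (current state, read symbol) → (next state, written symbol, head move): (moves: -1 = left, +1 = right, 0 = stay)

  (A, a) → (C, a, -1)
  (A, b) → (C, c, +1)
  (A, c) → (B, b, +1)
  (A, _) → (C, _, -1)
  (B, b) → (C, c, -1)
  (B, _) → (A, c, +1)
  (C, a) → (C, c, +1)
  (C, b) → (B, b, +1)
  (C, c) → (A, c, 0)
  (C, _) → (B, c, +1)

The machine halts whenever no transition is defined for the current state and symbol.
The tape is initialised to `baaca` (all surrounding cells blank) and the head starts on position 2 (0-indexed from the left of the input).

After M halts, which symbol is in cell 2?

state=A head=2 tape=ba[a]ca   (A,a)→(C,a,-1)
state=C head=1 tape=b[a]aca   (C,a)→(C,c,+1)
state=C head=2 tape=bc[a]ca   (C,a)→(C,c,+1)
state=C head=3 tape=bcc[c]a   (C,c)→(A,c,0)
state=A head=3 tape=bcc[c]a   (A,c)→(B,b,+1)
state=B head=4 tape=bccb[a]
Cell 2 holds c when M halts.

c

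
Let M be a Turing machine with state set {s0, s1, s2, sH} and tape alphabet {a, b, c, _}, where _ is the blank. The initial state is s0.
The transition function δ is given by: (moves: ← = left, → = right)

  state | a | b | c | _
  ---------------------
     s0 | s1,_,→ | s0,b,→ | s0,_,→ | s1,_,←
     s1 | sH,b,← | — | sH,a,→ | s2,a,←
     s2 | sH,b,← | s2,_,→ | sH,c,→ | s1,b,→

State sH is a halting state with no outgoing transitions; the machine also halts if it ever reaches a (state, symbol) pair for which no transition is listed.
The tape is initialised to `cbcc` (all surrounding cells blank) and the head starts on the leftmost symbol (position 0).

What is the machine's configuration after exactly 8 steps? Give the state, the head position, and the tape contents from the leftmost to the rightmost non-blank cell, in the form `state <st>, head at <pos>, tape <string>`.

state sH, head at 2, tape bbb

s0 | [c]bcc_   read c → write _, move →, go to s0
s0 | _[b]cc_   read b → write b, move →, go to s0
s0 | _b[c]c_   read c → write _, move →, go to s0
s0 | _b_[c]_   read c → write _, move →, go to s0
s0 | _b__[_]   read _ → write _, move ←, go to s1
s1 | _b_[_]_   read _ → write a, move ←, go to s2
s2 | _b[_]a_   read _ → write b, move →, go to s1
s1 | _bb[a]_   read a → write b, move ←, go to sH
sH | _b[b]b_
After 8 steps: state sH, head at 2, tape bbb.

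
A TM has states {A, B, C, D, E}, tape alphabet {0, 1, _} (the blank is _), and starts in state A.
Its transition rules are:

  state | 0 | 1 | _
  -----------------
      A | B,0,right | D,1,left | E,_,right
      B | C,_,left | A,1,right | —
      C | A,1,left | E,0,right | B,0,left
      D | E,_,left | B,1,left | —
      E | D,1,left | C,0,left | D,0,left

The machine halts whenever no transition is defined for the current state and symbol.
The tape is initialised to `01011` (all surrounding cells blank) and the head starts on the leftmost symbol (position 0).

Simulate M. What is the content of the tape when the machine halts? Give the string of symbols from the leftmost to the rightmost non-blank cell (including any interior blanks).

state=A head=0 tape=_[0]1011   (A,0)→(B,0,right)
state=B head=1 tape=_0[1]011   (B,1)→(A,1,right)
state=A head=2 tape=_01[0]11   (A,0)→(B,0,right)
state=B head=3 tape=_010[1]1   (B,1)→(A,1,right)
state=A head=4 tape=_0101[1]   (A,1)→(D,1,left)
state=D head=3 tape=_010[1]1   (D,1)→(B,1,left)
state=B head=2 tape=_01[0]11   (B,0)→(C,_,left)
state=C head=1 tape=_0[1]_11   (C,1)→(E,0,right)
state=E head=2 tape=_00[_]11   (E,_)→(D,0,left)
state=D head=1 tape=_0[0]011   (D,0)→(E,_,left)
state=E head=0 tape=_[0]_011   (E,0)→(D,1,left)
state=D head=-1 tape=[_]1_011
The non-blank tape span at halt is 1_011.

1_011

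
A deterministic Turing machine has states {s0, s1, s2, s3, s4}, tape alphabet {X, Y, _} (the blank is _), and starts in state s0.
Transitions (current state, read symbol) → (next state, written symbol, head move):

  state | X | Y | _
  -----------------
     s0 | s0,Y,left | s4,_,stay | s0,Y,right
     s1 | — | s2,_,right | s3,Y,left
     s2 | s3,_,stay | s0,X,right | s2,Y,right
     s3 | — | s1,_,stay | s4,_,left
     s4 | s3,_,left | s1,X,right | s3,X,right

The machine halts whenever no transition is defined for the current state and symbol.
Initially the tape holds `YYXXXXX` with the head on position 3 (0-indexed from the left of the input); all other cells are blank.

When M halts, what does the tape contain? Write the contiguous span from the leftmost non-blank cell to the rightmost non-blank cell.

s0 | YYX[X]XXX   read X → write Y, move left, go to s0
s0 | YY[X]YXXX   read X → write Y, move left, go to s0
s0 | Y[Y]YYXXX   read Y → write _, move stay, go to s4
s4 | Y[_]YYXXX   read _ → write X, move right, go to s3
s3 | YX[Y]YXXX   read Y → write _, move stay, go to s1
s1 | YX[_]YXXX   read _ → write Y, move left, go to s3
s3 | Y[X]YYXXX
The non-blank tape span at halt is YXYYXXX.

YXYYXXX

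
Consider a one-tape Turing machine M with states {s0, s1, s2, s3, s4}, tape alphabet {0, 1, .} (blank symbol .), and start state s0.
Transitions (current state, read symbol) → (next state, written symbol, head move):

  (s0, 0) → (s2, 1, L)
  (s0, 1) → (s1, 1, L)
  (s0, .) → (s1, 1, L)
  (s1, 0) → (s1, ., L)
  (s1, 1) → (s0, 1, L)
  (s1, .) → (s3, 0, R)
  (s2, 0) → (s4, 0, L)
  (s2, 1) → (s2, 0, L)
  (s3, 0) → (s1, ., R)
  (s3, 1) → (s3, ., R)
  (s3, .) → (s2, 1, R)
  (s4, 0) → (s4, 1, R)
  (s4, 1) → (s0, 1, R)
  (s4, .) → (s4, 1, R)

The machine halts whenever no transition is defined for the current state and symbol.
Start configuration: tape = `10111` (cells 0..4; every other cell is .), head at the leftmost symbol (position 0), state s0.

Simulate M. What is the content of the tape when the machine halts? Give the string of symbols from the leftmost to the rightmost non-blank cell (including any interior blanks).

state=s0 head=0 tape=.[1]0111..   (s0,1)→(s1,1,L)
state=s1 head=-1 tape=[.]10111..   (s1,.)→(s3,0,R)
state=s3 head=0 tape=0[1]0111..   (s3,1)→(s3,.,R)
state=s3 head=1 tape=0.[0]111..   (s3,0)→(s1,.,R)
state=s1 head=2 tape=0..[1]11..   (s1,1)→(s0,1,L)
state=s0 head=1 tape=0.[.]111..   (s0,.)→(s1,1,L)
state=s1 head=0 tape=0[.]1111..   (s1,.)→(s3,0,R)
state=s3 head=1 tape=00[1]111..   (s3,1)→(s3,.,R)
state=s3 head=2 tape=00.[1]11..   (s3,1)→(s3,.,R)
state=s3 head=3 tape=00..[1]1..   (s3,1)→(s3,.,R)
state=s3 head=4 tape=00...[1]..   (s3,1)→(s3,.,R)
state=s3 head=5 tape=00....[.].   (s3,.)→(s2,1,R)
state=s2 head=6 tape=00....1[.]
The non-blank tape span at halt is 00....1.

00....1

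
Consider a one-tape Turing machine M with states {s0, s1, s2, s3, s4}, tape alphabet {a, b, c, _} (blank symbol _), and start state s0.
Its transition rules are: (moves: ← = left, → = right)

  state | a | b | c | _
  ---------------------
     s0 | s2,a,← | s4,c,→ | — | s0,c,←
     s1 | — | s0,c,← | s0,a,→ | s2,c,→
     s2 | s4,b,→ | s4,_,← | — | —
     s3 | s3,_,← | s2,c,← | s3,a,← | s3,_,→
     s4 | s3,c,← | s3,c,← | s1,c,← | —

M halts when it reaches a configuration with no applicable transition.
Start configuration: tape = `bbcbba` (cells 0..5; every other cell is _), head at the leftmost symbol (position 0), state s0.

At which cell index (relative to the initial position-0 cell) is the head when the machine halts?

2

s0 | _[b]bcbba   read b → write c, move →, go to s4
s4 | _c[b]cbba   read b → write c, move ←, go to s3
s3 | _[c]ccbba   read c → write a, move ←, go to s3
s3 | [_]accbba   read _ → write _, move →, go to s3
s3 | _[a]ccbba   read a → write _, move ←, go to s3
s3 | [_]_ccbba   read _ → write _, move →, go to s3
s3 | _[_]ccbba   read _ → write _, move →, go to s3
s3 | __[c]cbba   read c → write a, move ←, go to s3
s3 | _[_]acbba   read _ → write _, move →, go to s3
s3 | __[a]cbba   read a → write _, move ←, go to s3
s3 | _[_]_cbba   read _ → write _, move →, go to s3
s3 | __[_]cbba   read _ → write _, move →, go to s3
s3 | ___[c]bba   read c → write a, move ←, go to s3
s3 | __[_]abba   read _ → write _, move →, go to s3
s3 | ___[a]bba   read a → write _, move ←, go to s3
s3 | __[_]_bba   read _ → write _, move →, go to s3
s3 | ___[_]bba   read _ → write _, move →, go to s3
s3 | ____[b]ba   read b → write c, move ←, go to s2
s2 | ___[_]cba
At halt the head is at cell 2.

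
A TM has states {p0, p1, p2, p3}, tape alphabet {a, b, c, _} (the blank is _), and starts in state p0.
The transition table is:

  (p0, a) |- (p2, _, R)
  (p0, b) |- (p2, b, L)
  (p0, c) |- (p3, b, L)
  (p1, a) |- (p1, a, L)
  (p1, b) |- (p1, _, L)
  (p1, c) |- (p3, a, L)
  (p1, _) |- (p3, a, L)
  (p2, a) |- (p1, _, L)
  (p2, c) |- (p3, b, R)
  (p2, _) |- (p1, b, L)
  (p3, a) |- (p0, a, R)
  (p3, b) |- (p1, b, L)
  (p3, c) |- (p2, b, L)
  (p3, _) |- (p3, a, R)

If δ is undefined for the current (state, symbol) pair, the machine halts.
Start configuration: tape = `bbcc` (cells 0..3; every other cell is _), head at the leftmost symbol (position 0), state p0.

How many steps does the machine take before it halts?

state=p0 head=0 tape=_____[b]bcc   (p0,b)→(p2,b,L)
state=p2 head=-1 tape=____[_]bbcc   (p2,_)→(p1,b,L)
state=p1 head=-2 tape=___[_]bbbcc   (p1,_)→(p3,a,L)
state=p3 head=-3 tape=__[_]abbbcc   (p3,_)→(p3,a,R)
state=p3 head=-2 tape=__a[a]bbbcc   (p3,a)→(p0,a,R)
state=p0 head=-1 tape=__aa[b]bbcc   (p0,b)→(p2,b,L)
state=p2 head=-2 tape=__a[a]bbbcc   (p2,a)→(p1,_,L)
state=p1 head=-3 tape=__[a]_bbbcc   (p1,a)→(p1,a,L)
state=p1 head=-4 tape=_[_]a_bbbcc   (p1,_)→(p3,a,L)
state=p3 head=-5 tape=[_]aa_bbbcc   (p3,_)→(p3,a,R)
state=p3 head=-4 tape=a[a]a_bbbcc   (p3,a)→(p0,a,R)
state=p0 head=-3 tape=aa[a]_bbbcc   (p0,a)→(p2,_,R)
state=p2 head=-2 tape=aa_[_]bbbcc   (p2,_)→(p1,b,L)
state=p1 head=-3 tape=aa[_]bbbbcc   (p1,_)→(p3,a,L)
state=p3 head=-4 tape=a[a]abbbbcc   (p3,a)→(p0,a,R)
state=p0 head=-3 tape=aa[a]bbbbcc   (p0,a)→(p2,_,R)
state=p2 head=-2 tape=aa_[b]bbbcc
M halts after 16 transitions.

16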